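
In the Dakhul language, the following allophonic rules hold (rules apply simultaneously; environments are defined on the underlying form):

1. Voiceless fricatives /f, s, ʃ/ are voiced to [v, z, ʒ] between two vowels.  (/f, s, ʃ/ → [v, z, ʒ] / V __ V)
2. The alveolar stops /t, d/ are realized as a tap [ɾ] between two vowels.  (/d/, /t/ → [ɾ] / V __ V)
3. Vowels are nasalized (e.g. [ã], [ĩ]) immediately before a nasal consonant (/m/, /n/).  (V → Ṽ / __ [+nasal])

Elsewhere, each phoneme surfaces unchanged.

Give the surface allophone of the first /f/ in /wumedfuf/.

/f/ — between /d/ and /u/; rule 1 does not apply here → [f].

[f]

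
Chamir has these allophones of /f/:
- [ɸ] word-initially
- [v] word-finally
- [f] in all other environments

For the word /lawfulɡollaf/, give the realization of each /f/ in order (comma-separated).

Occurrence 1 (position 4): no conditioning environment matches → elsewhere allophone [f].
Occurrence 2 (position 12): word-finally → [v].

[f], [v]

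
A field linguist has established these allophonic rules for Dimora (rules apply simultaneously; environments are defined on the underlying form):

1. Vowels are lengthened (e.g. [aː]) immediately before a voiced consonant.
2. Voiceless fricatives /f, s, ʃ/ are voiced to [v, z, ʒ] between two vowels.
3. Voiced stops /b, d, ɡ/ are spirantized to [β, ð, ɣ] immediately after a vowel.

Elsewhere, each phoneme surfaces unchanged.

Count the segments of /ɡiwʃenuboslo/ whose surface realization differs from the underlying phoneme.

Segments that undergo a rule: /i/ → [iː] (rule 1); /e/ → [eː] (rule 1); /u/ → [uː] (rule 1); /b/ → [β] (rule 3).
All other segments surface unchanged.

4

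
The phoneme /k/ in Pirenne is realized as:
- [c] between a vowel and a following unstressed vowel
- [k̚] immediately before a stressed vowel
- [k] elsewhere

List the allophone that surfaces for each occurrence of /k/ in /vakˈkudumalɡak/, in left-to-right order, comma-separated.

[k], [k̚], [k]

Occurrence 1 (position 3): no conditioning environment matches → elsewhere allophone [k].
Occurrence 2 (position 4): immediately before a stressed vowel → [k̚].
Occurrence 3 (position 13): no conditioning environment matches → elsewhere allophone [k].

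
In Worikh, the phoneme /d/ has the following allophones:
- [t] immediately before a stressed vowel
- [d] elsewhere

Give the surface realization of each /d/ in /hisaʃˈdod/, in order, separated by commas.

Occurrence 1 (position 6): immediately before a stressed vowel → [t].
Occurrence 2 (position 8): no conditioning environment matches → elsewhere allophone [d].

[t], [d]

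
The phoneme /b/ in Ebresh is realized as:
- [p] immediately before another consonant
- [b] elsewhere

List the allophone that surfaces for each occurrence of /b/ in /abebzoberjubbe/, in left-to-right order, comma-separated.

Occurrence 1 (position 2): no conditioning environment matches → elsewhere allophone [b].
Occurrence 2 (position 4): immediately before another consonant → [p].
Occurrence 3 (position 7): no conditioning environment matches → elsewhere allophone [b].
Occurrence 4 (position 12): immediately before another consonant → [p].
Occurrence 5 (position 13): no conditioning environment matches → elsewhere allophone [b].

[b], [p], [b], [p], [b]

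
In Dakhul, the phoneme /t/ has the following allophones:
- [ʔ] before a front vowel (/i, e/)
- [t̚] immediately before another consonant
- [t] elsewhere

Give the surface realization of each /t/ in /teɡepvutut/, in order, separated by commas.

[ʔ], [t], [t]

Occurrence 1 (position 1): before a front vowel (/i, e/) → [ʔ].
Occurrence 2 (position 8): no conditioning environment matches → elsewhere allophone [t].
Occurrence 3 (position 10): no conditioning environment matches → elsewhere allophone [t].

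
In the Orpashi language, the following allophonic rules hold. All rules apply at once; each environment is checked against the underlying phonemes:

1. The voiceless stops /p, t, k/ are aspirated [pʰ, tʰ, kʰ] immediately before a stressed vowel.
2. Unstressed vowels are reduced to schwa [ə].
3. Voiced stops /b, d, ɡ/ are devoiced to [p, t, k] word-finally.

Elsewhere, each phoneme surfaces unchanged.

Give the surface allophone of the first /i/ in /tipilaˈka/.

/i/ (between /t/ and /p/) occurs in an unstressed syllable → [ə] by rule 2.

[ə]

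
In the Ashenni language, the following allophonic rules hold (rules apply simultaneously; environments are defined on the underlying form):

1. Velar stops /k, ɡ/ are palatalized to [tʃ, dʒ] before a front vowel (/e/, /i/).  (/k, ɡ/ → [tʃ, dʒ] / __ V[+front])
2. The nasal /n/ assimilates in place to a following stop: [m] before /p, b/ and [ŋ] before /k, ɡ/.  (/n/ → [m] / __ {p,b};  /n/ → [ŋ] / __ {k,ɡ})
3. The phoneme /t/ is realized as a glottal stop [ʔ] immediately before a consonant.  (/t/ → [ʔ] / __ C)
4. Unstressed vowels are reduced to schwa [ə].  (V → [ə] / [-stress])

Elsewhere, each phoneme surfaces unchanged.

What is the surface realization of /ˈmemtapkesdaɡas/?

[ˈmemtəptʃəsdəɡəs]

/m/ stays [m].
/e/ — between /m/ and /m/; rule 4 does not apply here → [e].
/m/ stays [m].
/t/ (between /m/ and /a/) fails the environment for rule 3, so it stays [t].
Rule 4 applies to /a/ (between /t/ and /p/: in an unstressed syllable) → [ə].
/p/ (between /a/ and /k/) is unaffected → [p].
/k/ (between /p/ and /e/) occurs before a front vowel → [tʃ] by rule 1.
/e/ (between /k/ and /s/): in an unstressed syllable, so rule 4 applies → [ə].
/s/ — not in any rule's target class → [s].
/d/ (between /s/ and /a/) is unaffected → [d].
/a/ meets the environment for rule 4 (in an unstressed syllable) → [ə].
/ɡ/ (between /a/ and /a/): rule 1 targets it, but not before a front vowel → unchanged [ɡ].
/a/ — between /ɡ/ and /s/, in an unstressed syllable — surfaces as [ə] (rule 4).
/s/ (word-final) is unaffected → [s].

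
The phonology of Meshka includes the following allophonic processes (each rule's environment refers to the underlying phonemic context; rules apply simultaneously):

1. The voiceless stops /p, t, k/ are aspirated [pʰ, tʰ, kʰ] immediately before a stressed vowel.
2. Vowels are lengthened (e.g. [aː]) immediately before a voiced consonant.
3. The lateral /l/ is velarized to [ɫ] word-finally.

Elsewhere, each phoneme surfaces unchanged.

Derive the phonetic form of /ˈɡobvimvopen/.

[ˈɡoːbviːmvopeːn]

/ɡ/ — not in any rule's target class → [ɡ].
/o/ meets the environment for rule 2 (before a voiced consonant) → [oː].
/b/ (between /o/ and /v/) is unaffected → [b].
/v/ stays [v].
Rule 2 applies to /i/ (between /v/ and /m/: before a voiced consonant) → [iː].
/m/ — not in any rule's target class → [m].
/v/ — not in any rule's target class → [v].
/o/ (between /v/ and /p/): rule 2 targets it, but not before a voiced consonant → unchanged [o].
/p/ (between /o/ and /e/) fails the environment for rule 1, so it stays [p].
/e/ (between /p/ and /n/) occurs before a voiced consonant → [eː] by rule 2.
/n/ (word-final) is unaffected → [n].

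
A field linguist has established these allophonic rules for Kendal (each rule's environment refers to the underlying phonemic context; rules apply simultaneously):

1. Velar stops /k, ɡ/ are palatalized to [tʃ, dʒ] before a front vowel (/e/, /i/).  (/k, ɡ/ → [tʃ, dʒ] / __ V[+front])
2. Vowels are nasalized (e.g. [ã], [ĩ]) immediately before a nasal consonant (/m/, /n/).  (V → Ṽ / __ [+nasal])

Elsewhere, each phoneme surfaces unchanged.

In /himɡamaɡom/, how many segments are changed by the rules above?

3

Segments that undergo a rule: /i/ → [ĩ] (rule 2); /a/ → [ã] (rule 2); /o/ → [õ] (rule 2).
All other segments surface unchanged.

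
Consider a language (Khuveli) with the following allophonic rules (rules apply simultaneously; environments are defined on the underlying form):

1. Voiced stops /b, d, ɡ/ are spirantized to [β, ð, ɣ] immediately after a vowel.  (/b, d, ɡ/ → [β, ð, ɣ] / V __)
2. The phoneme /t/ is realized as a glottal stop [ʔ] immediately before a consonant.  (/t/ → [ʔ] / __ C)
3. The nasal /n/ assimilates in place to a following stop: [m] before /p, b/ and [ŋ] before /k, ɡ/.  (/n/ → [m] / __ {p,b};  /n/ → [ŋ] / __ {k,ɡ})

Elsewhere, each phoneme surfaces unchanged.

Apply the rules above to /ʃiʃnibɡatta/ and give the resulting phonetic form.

/n/ (between /ʃ/ and /i/) fails the environment for rule 3, so it stays [n].
Rule 1 applies to /b/ (between /i/ and /ɡ/: immediately after a vowel) → [β].
/ɡ/ — between /b/ and /a/; rule 1 does not apply here → [ɡ].
/t/ (between /a/ and /t/) occurs immediately before a consonant → [ʔ] by rule 2.
/t/ (between /t/ and /a/) is in the target of rule 2 but the environment (immediately before a consonant) is not met → [t].

[ʃiʃniβɡaʔta]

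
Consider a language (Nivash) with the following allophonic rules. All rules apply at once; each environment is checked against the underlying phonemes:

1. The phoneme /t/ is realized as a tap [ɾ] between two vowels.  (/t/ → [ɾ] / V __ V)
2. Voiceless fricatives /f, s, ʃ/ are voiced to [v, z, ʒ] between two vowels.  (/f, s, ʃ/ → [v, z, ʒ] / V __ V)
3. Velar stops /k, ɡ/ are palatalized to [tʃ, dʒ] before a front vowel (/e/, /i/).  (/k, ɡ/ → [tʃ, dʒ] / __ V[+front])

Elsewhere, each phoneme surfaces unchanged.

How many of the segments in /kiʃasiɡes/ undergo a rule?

4

Segments that undergo a rule: /k/ → [tʃ] (rule 3); /ʃ/ → [ʒ] (rule 2); /s/ → [z] (rule 2); /ɡ/ → [dʒ] (rule 3).
All other segments surface unchanged.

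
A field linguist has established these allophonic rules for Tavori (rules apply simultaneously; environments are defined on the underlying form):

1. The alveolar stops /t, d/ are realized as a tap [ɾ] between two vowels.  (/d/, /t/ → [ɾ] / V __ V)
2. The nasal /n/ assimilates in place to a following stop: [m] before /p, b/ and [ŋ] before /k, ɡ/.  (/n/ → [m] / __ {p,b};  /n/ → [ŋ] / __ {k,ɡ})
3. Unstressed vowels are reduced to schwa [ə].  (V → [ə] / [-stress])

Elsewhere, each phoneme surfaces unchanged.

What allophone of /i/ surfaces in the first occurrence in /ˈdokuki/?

/i/ meets the environment for rule 3 (in an unstressed syllable) → [ə].

[ə]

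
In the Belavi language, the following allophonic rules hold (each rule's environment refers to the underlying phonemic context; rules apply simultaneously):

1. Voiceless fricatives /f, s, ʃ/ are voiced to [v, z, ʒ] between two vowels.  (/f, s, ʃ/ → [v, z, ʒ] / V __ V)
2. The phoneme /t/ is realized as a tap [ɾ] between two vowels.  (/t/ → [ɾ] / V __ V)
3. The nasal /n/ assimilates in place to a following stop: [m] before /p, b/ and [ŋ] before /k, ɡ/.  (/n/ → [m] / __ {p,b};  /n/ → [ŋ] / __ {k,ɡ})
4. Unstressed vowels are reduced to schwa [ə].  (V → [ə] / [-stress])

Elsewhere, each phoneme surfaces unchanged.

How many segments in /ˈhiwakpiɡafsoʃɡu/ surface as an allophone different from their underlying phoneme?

5

Segments that undergo a rule: /a/ → [ə] (rule 4); /i/ → [ə] (rule 4); /a/ → [ə] (rule 4); /o/ → [ə] (rule 4); /u/ → [ə] (rule 4).
All other segments surface unchanged.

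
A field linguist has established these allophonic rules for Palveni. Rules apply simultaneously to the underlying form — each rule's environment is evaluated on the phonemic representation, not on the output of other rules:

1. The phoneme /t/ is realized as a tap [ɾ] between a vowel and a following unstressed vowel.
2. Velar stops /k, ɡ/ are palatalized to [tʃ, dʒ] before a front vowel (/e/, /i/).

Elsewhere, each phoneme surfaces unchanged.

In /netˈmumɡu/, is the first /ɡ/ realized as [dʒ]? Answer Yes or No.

/ɡ/ (between /m/ and /u/): rule 2 targets it, but not before a front vowel → unchanged [ɡ].
The actual realization is [ɡ], not [dʒ].

No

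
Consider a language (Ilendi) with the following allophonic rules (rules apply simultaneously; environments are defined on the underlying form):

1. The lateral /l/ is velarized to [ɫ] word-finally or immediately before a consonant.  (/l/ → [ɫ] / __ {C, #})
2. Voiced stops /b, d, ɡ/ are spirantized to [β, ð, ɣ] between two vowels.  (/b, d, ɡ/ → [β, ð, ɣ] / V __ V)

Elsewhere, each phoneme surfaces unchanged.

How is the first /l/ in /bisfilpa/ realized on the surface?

[ɫ]

/l/ — between /i/ and /p/, word-finally or immediately before a consonant — surfaces as [ɫ] (rule 1).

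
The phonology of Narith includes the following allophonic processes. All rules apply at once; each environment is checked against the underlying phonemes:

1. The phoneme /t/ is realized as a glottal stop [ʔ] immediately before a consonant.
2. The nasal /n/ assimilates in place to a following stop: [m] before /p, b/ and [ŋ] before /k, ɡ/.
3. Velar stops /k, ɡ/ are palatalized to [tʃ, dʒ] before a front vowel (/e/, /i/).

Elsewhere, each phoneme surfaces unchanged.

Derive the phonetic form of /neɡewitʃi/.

/n/ — word-initial; rule 2 does not apply here → [n].
/ɡ/ meets the environment for rule 3 (before a front vowel) → [dʒ].
/t/ (between /i/ and /ʃ/) occurs immediately before a consonant → [ʔ] by rule 1.

[nedʒewiʔʃi]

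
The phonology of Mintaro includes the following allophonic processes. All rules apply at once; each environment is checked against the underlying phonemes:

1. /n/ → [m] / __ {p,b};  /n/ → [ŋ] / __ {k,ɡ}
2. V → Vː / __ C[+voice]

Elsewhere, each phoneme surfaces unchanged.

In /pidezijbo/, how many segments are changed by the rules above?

Segments that undergo a rule: /i/ → [iː] (rule 2); /e/ → [eː] (rule 2); /i/ → [iː] (rule 2).
All other segments surface unchanged.

3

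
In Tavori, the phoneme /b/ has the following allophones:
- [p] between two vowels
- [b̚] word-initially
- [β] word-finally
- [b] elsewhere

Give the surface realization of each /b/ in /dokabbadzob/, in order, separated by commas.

[b], [b], [β]

Occurrence 1 (position 5): no conditioning environment matches → elsewhere allophone [b].
Occurrence 2 (position 6): no conditioning environment matches → elsewhere allophone [b].
Occurrence 3 (position 11): word-finally → [β].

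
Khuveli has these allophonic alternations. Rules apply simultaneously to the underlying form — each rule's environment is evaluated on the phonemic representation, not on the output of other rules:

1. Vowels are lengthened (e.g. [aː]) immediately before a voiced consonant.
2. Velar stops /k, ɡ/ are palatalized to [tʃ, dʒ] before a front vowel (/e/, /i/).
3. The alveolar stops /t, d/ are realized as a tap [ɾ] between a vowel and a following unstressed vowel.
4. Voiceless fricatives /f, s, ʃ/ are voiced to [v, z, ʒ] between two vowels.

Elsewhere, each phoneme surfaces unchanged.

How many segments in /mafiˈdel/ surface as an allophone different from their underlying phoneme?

Segments that undergo a rule: /f/ → [v] (rule 4); /i/ → [iː] (rule 1); /e/ → [eː] (rule 1).
All other segments surface unchanged.

3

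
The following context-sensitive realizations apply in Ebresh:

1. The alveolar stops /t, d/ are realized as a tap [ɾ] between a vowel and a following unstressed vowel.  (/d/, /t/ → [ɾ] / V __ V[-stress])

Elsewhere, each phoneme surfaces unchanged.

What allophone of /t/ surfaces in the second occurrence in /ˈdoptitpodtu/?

/t/ (between /i/ and /p/): rule 1 targets it, but not between a vowel and a following unstressed vowel → unchanged [t].

[t]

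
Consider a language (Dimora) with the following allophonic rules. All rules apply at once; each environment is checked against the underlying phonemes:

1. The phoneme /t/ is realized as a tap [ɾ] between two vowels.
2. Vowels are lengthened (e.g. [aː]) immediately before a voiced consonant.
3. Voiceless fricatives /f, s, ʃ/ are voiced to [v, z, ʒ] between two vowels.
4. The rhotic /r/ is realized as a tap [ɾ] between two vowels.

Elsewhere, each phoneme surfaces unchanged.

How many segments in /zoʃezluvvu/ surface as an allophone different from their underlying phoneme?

Segments that undergo a rule: /ʃ/ → [ʒ] (rule 3); /e/ → [eː] (rule 2); /u/ → [uː] (rule 2).
All other segments surface unchanged.

3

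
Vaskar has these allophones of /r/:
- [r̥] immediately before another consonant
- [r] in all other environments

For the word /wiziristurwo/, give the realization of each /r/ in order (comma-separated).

[r], [r̥]

Occurrence 1 (position 5): no conditioning environment matches → elsewhere allophone [r].
Occurrence 2 (position 10): immediately before another consonant → [r̥].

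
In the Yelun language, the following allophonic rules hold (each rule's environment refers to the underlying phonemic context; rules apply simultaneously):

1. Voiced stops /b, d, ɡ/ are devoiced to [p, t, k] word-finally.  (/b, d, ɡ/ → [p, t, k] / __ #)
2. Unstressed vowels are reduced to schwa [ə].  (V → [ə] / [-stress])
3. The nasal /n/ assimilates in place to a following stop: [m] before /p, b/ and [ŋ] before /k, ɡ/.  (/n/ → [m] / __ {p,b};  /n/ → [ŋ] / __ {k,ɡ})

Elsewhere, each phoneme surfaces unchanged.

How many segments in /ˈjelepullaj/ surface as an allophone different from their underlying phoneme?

Segments that undergo a rule: /e/ → [ə] (rule 2); /u/ → [ə] (rule 2); /a/ → [ə] (rule 2).
All other segments surface unchanged.

3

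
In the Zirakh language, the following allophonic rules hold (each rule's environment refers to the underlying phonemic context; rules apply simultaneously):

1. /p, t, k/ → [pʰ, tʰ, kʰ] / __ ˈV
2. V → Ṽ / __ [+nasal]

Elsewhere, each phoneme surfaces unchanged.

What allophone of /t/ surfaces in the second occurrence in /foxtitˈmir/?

/t/ (between /i/ and /m/) fails the environment for rule 1, so it stays [t].

[t]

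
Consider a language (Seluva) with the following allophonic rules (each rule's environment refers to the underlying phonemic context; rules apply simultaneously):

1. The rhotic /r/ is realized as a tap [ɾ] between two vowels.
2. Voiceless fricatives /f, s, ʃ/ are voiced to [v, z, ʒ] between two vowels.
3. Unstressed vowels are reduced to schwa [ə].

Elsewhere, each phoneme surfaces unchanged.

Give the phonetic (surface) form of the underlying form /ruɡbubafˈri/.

[rəɡbəbəfˈri]

/r/ (word-initial): rule 1 targets it, but not between two vowels → unchanged [r].
/u/ (between /r/ and /ɡ/) occurs in an unstressed syllable → [ə] by rule 3.
/ɡ/ (between /u/ and /b/) is unaffected → [ɡ].
/b/ (between /ɡ/ and /u/): no rule targets it → [b].
/u/ (between /b/ and /b/) occurs in an unstressed syllable → [ə] by rule 3.
/b/ (between /u/ and /a/): no rule targets it → [b].
/a/ (between /b/ and /f/): in an unstressed syllable, so rule 3 applies → [ə].
/f/ — between /a/ and /r/; rule 2 does not apply here → [f].
/r/ (between /f/ and /i/): rule 1 targets it, but not between two vowels → unchanged [r].
/i/ (word-final) is in the target of rule 3 but the environment (in an unstressed syllable) is not met → [i].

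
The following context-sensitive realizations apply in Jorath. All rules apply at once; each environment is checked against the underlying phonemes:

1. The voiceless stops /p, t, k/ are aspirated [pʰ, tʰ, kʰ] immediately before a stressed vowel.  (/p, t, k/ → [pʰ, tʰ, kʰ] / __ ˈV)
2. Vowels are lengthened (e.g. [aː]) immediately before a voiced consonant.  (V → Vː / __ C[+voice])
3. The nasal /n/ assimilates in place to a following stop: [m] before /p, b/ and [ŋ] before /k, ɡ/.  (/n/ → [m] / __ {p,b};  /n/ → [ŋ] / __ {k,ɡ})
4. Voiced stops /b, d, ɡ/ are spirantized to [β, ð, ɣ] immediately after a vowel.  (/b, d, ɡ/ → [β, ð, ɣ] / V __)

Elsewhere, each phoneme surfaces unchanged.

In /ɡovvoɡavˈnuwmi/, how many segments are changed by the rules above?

5

Segments that undergo a rule: /o/ → [oː] (rule 2); /o/ → [oː] (rule 2); /ɡ/ → [ɣ] (rule 4); /a/ → [aː] (rule 2); /u/ → [uː] (rule 2).
All other segments surface unchanged.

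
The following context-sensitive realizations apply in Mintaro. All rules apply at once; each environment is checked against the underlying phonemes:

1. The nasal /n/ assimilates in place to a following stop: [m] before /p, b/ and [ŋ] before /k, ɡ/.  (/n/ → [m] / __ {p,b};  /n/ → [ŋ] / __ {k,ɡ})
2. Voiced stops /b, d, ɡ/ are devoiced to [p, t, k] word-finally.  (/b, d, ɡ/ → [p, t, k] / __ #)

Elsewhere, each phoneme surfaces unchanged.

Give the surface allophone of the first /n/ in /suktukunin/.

[n]

/n/ (between /u/ and /i/): rule 1 targets it, but not before a labial or velar stop → unchanged [n].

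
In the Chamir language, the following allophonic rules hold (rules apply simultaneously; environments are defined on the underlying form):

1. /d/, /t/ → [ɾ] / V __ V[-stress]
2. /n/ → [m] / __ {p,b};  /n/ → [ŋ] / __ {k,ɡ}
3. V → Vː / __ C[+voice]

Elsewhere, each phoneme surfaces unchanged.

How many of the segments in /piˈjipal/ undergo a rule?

2

Segments that undergo a rule: /i/ → [iː] (rule 3); /a/ → [aː] (rule 3).
All other segments surface unchanged.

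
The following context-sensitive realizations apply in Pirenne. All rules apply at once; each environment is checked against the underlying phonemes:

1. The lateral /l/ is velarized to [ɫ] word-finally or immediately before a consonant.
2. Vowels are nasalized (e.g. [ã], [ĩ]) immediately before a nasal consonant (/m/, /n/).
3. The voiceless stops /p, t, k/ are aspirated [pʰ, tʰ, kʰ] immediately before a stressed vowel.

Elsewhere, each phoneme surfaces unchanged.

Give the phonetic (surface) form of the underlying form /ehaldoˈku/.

/e/ (word-initial): rule 2 targets it, but not before a nasal consonant → unchanged [e].
/h/ stays [h].
/a/ — between /h/ and /l/; rule 2 does not apply here → [a].
/l/ (between /a/ and /d/): word-finally or immediately before a consonant, so rule 1 applies → [ɫ].
/d/ (between /l/ and /o/) is unaffected → [d].
/o/ (between /d/ and /k/) fails the environment for rule 2, so it stays [o].
/k/ (between /o/ and /u/) occurs immediately before a stressed vowel → [kʰ] by rule 3.
/u/ (word-final): rule 2 targets it, but not before a nasal consonant → unchanged [u].

[ehaɫdoˈkʰu]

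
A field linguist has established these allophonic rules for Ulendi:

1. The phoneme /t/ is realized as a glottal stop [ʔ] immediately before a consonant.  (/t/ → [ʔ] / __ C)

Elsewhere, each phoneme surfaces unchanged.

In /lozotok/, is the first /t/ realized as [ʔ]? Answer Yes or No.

/t/ (between /o/ and /o/) is in the target of rule 1 but the environment (immediately before a consonant) is not met → [t].
The actual realization is [t], not [ʔ].

No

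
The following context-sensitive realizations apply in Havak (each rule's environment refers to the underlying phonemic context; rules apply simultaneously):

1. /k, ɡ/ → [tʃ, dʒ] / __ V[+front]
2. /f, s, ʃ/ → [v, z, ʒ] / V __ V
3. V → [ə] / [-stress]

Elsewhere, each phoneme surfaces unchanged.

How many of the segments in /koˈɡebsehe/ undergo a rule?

4

Segments that undergo a rule: /o/ → [ə] (rule 3); /ɡ/ → [dʒ] (rule 1); /e/ → [ə] (rule 3); /e/ → [ə] (rule 3).
All other segments surface unchanged.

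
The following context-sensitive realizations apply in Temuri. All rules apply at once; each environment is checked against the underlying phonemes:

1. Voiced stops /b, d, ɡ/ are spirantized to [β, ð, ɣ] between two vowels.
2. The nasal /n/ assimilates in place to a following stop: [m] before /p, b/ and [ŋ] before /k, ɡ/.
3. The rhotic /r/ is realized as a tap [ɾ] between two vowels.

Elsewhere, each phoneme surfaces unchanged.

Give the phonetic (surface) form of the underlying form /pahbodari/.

[pahboðaɾi]

/b/ (between /h/ and /o/) fails the environment for rule 1, so it stays [b].
/d/ meets the environment for rule 1 (between two vowels) → [ð].
/r/ (between /a/ and /i/): between two vowels, so rule 3 applies → [ɾ].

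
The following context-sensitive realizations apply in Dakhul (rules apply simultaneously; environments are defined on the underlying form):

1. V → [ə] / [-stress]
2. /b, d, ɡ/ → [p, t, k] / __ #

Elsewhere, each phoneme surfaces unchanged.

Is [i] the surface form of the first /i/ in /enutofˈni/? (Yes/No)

Yes

/i/ (word-final): rule 1 targets it, but not in an unstressed syllable → unchanged [i].
The actual realization is [i], which matches [i].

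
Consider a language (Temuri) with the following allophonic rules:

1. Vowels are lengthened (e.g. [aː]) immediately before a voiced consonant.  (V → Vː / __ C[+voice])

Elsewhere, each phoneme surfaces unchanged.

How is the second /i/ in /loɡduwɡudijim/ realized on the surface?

[iː]

/i/ — between /j/ and /m/, before a voiced consonant — surfaces as [iː] (rule 1).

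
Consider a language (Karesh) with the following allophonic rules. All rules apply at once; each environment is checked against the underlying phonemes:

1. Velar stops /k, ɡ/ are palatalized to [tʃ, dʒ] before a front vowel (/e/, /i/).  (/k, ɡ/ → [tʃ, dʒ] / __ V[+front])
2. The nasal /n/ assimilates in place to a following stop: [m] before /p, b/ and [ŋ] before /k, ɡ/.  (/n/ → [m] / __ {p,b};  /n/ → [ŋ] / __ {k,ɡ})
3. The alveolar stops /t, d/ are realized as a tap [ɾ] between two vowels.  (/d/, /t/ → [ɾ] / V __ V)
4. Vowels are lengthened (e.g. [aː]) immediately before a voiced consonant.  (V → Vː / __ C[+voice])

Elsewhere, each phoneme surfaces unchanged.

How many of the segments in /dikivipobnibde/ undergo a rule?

4

Segments that undergo a rule: /k/ → [tʃ] (rule 1); /i/ → [iː] (rule 4); /o/ → [oː] (rule 4); /i/ → [iː] (rule 4).
All other segments surface unchanged.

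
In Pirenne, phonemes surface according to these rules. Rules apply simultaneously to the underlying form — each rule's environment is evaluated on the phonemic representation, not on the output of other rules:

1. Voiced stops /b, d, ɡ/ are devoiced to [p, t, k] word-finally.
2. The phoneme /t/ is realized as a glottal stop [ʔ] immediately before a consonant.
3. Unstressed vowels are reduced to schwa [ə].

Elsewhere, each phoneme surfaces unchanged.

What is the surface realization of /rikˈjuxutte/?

/i/ meets the environment for rule 3 (in an unstressed syllable) → [ə].
/u/ (between /j/ and /x/) is in the target of rule 3 but the environment (in an unstressed syllable) is not met → [u].
/u/ meets the environment for rule 3 (in an unstressed syllable) → [ə].
/t/ (between /u/ and /t/) occurs immediately before a consonant → [ʔ] by rule 2.
/t/ (between /t/ and /e/) is in the target of rule 2 but the environment (immediately before a consonant) is not met → [t].
/e/ (word-final): in an unstressed syllable, so rule 3 applies → [ə].

[rəkˈjuxəʔtə]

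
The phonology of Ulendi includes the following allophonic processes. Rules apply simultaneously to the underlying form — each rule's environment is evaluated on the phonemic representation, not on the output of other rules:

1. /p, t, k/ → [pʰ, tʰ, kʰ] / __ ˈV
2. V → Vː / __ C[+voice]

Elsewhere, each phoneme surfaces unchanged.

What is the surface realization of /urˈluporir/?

[uːrˈlupoːriːr]

/u/ meets the environment for rule 2 (before a voiced consonant) → [uː].
/r/ (between /u/ and /l/) is unaffected → [r].
/l/ — not in any rule's target class → [l].
/u/ — between /l/ and /p/; rule 2 does not apply here → [u].
/p/ — between /u/ and /o/; rule 1 does not apply here → [p].
Rule 2 applies to /o/ (between /p/ and /r/: before a voiced consonant) → [oː].
/r/ stays [r].
Rule 2 applies to /i/ (between /r/ and /r/: before a voiced consonant) → [iː].
/r/ — not in any rule's target class → [r].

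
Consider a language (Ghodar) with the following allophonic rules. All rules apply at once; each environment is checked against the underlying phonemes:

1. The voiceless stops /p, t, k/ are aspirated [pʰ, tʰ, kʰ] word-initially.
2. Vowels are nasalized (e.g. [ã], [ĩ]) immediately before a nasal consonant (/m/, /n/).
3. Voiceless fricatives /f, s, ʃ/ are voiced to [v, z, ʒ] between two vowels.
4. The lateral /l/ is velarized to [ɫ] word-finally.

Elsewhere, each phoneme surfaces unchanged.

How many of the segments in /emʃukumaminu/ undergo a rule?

4

Segments that undergo a rule: /e/ → [ẽ] (rule 2); /u/ → [ũ] (rule 2); /a/ → [ã] (rule 2); /i/ → [ĩ] (rule 2).
All other segments surface unchanged.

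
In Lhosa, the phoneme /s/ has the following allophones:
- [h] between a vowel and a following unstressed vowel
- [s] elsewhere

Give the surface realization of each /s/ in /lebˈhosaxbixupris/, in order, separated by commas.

[h], [s]

Occurrence 1 (position 6): between a vowel and a following unstressed vowel → [h].
Occurrence 2 (position 16): no conditioning environment matches → elsewhere allophone [s].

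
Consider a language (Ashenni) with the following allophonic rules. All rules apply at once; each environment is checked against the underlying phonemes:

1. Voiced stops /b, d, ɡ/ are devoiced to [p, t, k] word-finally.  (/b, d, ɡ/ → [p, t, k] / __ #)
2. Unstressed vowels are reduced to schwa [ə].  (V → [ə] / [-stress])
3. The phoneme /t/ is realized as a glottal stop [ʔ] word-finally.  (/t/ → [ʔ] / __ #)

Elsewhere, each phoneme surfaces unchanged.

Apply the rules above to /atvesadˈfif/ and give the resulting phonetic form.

/a/ — word-initial, in an unstressed syllable — surfaces as [ə] (rule 2).
/t/ (between /a/ and /v/) fails the environment for rule 3, so it stays [t].
/e/ (between /v/ and /s/): in an unstressed syllable, so rule 2 applies → [ə].
/a/ — between /s/ and /d/, in an unstressed syllable — surfaces as [ə] (rule 2).
/d/ (between /a/ and /f/) fails the environment for rule 1, so it stays [d].
/i/ (between /f/ and /f/) fails the environment for rule 2, so it stays [i].

[ətvəsədˈfif]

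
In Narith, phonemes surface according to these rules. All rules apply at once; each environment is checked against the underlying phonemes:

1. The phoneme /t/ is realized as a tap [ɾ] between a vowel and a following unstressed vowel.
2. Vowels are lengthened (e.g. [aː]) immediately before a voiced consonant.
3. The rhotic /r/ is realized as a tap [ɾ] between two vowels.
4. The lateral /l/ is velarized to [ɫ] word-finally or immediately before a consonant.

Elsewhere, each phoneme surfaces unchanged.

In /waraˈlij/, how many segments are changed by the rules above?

Segments that undergo a rule: /a/ → [aː] (rule 2); /r/ → [ɾ] (rule 3); /a/ → [aː] (rule 2); /i/ → [iː] (rule 2).
All other segments surface unchanged.

4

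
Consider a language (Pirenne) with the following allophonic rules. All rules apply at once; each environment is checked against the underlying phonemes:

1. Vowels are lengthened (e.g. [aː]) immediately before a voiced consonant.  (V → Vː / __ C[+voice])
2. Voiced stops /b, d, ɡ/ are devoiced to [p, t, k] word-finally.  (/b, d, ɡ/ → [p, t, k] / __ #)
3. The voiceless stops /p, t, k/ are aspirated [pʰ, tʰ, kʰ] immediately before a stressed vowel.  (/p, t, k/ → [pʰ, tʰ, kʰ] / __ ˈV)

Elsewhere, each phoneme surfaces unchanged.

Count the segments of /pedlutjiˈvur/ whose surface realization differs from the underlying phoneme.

Segments that undergo a rule: /e/ → [eː] (rule 1); /i/ → [iː] (rule 1); /u/ → [uː] (rule 1).
All other segments surface unchanged.

3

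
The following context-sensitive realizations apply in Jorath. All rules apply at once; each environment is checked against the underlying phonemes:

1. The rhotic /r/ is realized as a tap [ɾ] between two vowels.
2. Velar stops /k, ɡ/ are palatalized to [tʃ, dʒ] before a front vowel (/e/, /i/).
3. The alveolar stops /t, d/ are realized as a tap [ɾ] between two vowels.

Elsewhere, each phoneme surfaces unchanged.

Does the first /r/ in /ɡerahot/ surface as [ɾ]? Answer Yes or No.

/r/ (between /e/ and /a/) occurs between two vowels → [ɾ] by rule 1.
The actual realization is [ɾ], which matches [ɾ].

Yes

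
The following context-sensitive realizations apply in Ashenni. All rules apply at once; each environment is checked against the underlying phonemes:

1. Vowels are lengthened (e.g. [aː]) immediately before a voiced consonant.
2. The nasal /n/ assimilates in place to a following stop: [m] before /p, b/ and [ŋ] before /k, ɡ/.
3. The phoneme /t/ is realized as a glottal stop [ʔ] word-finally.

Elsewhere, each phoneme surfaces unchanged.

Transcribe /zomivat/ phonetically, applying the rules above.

[zoːmiːvaʔ]

/o/ meets the environment for rule 1 (before a voiced consonant) → [oː].
/i/ — between /m/ and /v/, before a voiced consonant — surfaces as [iː] (rule 1).
/a/ (between /v/ and /t/) fails the environment for rule 1, so it stays [a].
/t/ meets the environment for rule 3 (word-finally) → [ʔ].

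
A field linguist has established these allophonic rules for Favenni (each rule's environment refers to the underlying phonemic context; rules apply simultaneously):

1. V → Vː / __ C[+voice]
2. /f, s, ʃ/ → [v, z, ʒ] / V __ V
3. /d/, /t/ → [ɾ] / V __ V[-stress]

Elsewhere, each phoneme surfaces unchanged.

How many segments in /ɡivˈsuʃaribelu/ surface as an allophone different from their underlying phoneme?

Segments that undergo a rule: /i/ → [iː] (rule 1); /ʃ/ → [ʒ] (rule 2); /a/ → [aː] (rule 1); /i/ → [iː] (rule 1); /e/ → [eː] (rule 1).
All other segments surface unchanged.

5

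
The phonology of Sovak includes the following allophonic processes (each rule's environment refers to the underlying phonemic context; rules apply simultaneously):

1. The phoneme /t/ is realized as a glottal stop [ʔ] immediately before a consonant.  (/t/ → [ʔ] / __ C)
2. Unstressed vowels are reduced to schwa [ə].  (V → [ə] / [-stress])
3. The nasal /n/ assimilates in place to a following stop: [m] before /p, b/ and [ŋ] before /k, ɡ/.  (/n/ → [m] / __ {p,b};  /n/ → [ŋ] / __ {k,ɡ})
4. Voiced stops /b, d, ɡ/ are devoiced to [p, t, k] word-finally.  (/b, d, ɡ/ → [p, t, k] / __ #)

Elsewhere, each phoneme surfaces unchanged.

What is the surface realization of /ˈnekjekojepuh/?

[ˈnekjəkəjəpəh]

/n/ — word-initial; rule 3 does not apply here → [n].
/e/ (between /n/ and /k/) fails the environment for rule 2, so it stays [e].
/e/ meets the environment for rule 2 (in an unstressed syllable) → [ə].
/o/ (between /k/ and /j/) occurs in an unstressed syllable → [ə] by rule 2.
Rule 2 applies to /e/ (between /j/ and /p/: in an unstressed syllable) → [ə].
Rule 2 applies to /u/ (between /p/ and /h/: in an unstressed syllable) → [ə].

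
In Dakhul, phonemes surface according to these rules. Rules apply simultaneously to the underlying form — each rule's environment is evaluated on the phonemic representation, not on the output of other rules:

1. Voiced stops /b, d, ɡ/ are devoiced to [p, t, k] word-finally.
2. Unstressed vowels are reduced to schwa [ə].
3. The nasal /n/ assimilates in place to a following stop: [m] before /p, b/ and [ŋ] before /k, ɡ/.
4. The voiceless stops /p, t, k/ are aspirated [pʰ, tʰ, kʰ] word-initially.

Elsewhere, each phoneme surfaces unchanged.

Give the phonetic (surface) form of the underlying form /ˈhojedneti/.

[ˈhojədnətə]

/o/ (between /h/ and /j/): rule 2 targets it, but not in an unstressed syllable → unchanged [o].
/e/ meets the environment for rule 2 (in an unstressed syllable) → [ə].
/d/ (between /e/ and /n/): rule 1 targets it, but not word-finally → unchanged [d].
/n/ (between /d/ and /e/) is in the target of rule 3 but the environment (before a labial or velar stop) is not met → [n].
/e/ — between /n/ and /t/, in an unstressed syllable — surfaces as [ə] (rule 2).
/t/ (between /e/ and /i/) fails the environment for rule 4, so it stays [t].
Rule 2 applies to /i/ (word-final: in an unstressed syllable) → [ə].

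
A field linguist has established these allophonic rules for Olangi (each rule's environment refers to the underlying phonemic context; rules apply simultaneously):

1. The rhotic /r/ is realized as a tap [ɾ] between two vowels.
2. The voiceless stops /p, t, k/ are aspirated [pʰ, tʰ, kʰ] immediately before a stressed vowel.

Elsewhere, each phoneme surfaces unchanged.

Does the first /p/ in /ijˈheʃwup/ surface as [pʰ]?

/p/ — word-final; rule 2 does not apply here → [p].
The actual realization is [p], not [pʰ].

No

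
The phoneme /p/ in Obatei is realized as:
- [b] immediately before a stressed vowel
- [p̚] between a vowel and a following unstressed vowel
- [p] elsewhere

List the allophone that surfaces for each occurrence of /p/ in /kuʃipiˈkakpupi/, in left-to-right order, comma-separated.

[p̚], [p], [p̚]

Occurrence 1 (position 5): between a vowel and a following unstressed vowel → [p̚].
Occurrence 2 (position 10): no conditioning environment matches → elsewhere allophone [p].
Occurrence 3 (position 12): between a vowel and a following unstressed vowel → [p̚].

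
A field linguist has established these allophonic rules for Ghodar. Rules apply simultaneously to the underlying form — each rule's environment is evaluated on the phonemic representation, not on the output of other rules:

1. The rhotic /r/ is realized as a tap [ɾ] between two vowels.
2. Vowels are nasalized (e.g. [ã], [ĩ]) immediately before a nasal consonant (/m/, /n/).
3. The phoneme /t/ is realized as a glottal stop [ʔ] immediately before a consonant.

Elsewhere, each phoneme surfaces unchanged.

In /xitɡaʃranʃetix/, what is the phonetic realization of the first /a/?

/a/ — between /ɡ/ and /ʃ/; rule 2 does not apply here → [a].

[a]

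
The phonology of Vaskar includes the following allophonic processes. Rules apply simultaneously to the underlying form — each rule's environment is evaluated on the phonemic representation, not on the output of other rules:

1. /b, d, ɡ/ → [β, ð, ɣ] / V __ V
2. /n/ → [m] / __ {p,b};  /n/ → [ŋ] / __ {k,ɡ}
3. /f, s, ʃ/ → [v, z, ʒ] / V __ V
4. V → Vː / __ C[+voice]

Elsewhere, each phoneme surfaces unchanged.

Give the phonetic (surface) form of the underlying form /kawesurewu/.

/k/ — not in any rule's target class → [k].
/a/ — between /k/ and /w/, before a voiced consonant — surfaces as [aː] (rule 4).
/w/ stays [w].
/e/ (between /w/ and /s/): rule 4 targets it, but not before a voiced consonant → unchanged [e].
Rule 3 applies to /s/ (between /e/ and /u/: between two vowels) → [z].
/u/ meets the environment for rule 4 (before a voiced consonant) → [uː].
/r/ (between /u/ and /e/) is unaffected → [r].
/e/ (between /r/ and /w/) occurs before a voiced consonant → [eː] by rule 4.
/w/ (between /e/ and /u/): no rule targets it → [w].
/u/ (word-final) is in the target of rule 4 but the environment (before a voiced consonant) is not met → [u].

[kaːwezuːreːwu]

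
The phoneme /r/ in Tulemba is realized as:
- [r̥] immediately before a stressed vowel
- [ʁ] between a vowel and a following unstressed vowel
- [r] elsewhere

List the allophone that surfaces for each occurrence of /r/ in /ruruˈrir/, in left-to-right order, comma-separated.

Occurrence 1 (position 1): no conditioning environment matches → elsewhere allophone [r].
Occurrence 2 (position 3): between a vowel and a following unstressed vowel → [ʁ].
Occurrence 3 (position 5): immediately before a stressed vowel → [r̥].
Occurrence 4 (position 7): no conditioning environment matches → elsewhere allophone [r].

[r], [ʁ], [r̥], [r]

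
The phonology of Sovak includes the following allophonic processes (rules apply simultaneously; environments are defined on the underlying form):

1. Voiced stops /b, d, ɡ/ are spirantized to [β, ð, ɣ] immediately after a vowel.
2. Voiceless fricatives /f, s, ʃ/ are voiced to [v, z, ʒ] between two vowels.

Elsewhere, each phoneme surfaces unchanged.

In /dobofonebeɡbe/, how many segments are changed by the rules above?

Segments that undergo a rule: /b/ → [β] (rule 1); /f/ → [v] (rule 2); /b/ → [β] (rule 1); /ɡ/ → [ɣ] (rule 1).
All other segments surface unchanged.

4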